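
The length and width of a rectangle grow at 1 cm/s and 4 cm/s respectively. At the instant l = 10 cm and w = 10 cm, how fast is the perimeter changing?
10 cm/s

P = 2(l + w)
dP/dt = 2(dl/dt + dw/dt) = 2(1 + 4) = 10 cm/s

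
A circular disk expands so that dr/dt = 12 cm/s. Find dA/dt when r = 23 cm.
552π cm²/s

A = πr²
dA/dt = 2πr · dr/dt = 2π(23)(12) = 552π cm²/s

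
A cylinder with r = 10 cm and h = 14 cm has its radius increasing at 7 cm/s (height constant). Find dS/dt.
476π cm²/s

S = 2πrh + 2πr² (lateral + bases)
dS/dt = (2πh + 4πr)·dr/dt = (2π·14 + 4π·10)·7
= 476π cm²/s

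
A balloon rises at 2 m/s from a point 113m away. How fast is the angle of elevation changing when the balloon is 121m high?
0.008245 rad/s

tan(θ) = y/113
sec²(θ) · dθ/dt = (1/113) · dy/dt
dθ/dt = cos²(θ)/113 · 2 = 113/(113² + 121²) · 2
dθ/dt = 0.008245 rad/s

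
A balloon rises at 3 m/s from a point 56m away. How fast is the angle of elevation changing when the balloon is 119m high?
0.009713 rad/s

tan(θ) = y/56
sec²(θ) · dθ/dt = (1/56) · dy/dt
dθ/dt = cos²(θ)/56 · 3 = 56/(56² + 119²) · 3
dθ/dt = 0.009713 rad/s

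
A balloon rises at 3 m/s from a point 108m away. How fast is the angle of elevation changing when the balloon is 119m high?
0.012546 rad/s

tan(θ) = y/108
sec²(θ) · dθ/dt = (1/108) · dy/dt
dθ/dt = cos²(θ)/108 · 3 = 108/(108² + 119²) · 3
dθ/dt = 0.012546 rad/s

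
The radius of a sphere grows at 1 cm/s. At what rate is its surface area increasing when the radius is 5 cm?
40π cm²/s

S = 4πr²
dS/dt = dS/dr · dr/dt = 8πr · 1
At r = 5: dS/dt = 40π cm²/s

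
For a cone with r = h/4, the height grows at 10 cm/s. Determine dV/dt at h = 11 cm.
605π/8 cm³/s

V = (1/3)π(h/4)²h = πh³/48
dV/dt = πh²/16 · 10
At h = 11: dV/dt = 605π/8 cm³/s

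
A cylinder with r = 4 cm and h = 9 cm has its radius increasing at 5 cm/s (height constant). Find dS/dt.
170π cm²/s

S = 2πrh + 2πr² (lateral + bases)
dS/dt = (2πh + 4πr)·dr/dt = (2π·9 + 4π·4)·5
= 170π cm²/s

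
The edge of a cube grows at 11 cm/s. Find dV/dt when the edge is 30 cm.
29700 cm³/s

V = s³
dV/dt = 3s² · ds/dt = 3·30²·11 = 29700 cm³/s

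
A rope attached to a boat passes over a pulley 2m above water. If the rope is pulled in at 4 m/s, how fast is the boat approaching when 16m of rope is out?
32√7/21 ≈ 4.032 m/s

rope² = x² + 2²
x = √(16² - 2²) = 6√7
dx/dt = (rope/x) · d(rope)/dt = (16/(6√7)) · (-4) = -32√7/21 m/s
The boat approaches at 32√7/21 ≈ 4.032 m/s.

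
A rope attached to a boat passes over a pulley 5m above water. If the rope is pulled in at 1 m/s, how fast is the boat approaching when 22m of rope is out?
22√51/153 ≈ 1.027 m/s

rope² = x² + 5²
x = √(22² - 5²) = 3√51
dx/dt = (rope/x) · d(rope)/dt = (22/(3√51)) · (-1) = -22√51/153 m/s
The boat approaches at 22√51/153 ≈ 1.027 m/s.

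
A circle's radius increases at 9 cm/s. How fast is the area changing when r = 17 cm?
306π cm²/s

A = πr²
dA/dt = 2πr · dr/dt = 2π(17)(9) = 306π cm²/s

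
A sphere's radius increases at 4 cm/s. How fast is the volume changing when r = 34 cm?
18496π cm³/s

V = (4/3)πr³
dV/dt = dV/dr · dr/dt = 4πr² · 4
At r = 34: dV/dt = 18496π cm³/s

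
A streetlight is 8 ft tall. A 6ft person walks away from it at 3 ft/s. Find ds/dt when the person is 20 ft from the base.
9 ft/s

By similar triangles: 8/(x+s) = 6/s
Solving: s = 6x/2
ds/dt = 6/2 · dx/dt = 3 · 3 = 9 ft/s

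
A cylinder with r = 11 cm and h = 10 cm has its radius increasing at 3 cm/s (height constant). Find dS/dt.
192π cm²/s

S = 2πrh + 2πr² (lateral + bases)
dS/dt = (2πh + 4πr)·dr/dt = (2π·10 + 4π·11)·3
= 192π cm²/s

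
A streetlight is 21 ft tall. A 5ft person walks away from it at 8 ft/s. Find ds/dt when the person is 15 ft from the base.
5/2 ft/s

By similar triangles: 21/(x+s) = 5/s
Solving: s = 5x/16
ds/dt = 5/16 · dx/dt = 5/16 · 8 = 5/2 ft/s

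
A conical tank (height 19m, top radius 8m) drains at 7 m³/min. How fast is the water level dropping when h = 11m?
2527/(7744π) ≈ 0.1039 m/min

r/h = 8/19, so r = (8/19)h
V = (1/3)πr²h = (1/3)π((8/19)h)²h = (64/1083)πh³
dV/dh = (64/361)πh²
dh/dt = (dV/dt)/(dV/dh) = -7/((64/361)π·11²) = -2527/(7744π) m/min
The level is dropping at 2527/(7744π) ≈ 0.1039 m/min.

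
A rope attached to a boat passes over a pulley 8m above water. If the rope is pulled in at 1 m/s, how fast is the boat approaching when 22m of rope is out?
11√105/105 ≈ 1.073 m/s

rope² = x² + 8²
x = √(22² - 8²) = 2√105
dx/dt = (rope/x) · d(rope)/dt = (22/(2√105)) · (-1) = -11√105/105 m/s
The boat approaches at 11√105/105 ≈ 1.073 m/s.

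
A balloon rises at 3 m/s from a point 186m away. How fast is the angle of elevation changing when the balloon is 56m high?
0.014789 rad/s

tan(θ) = y/186
sec²(θ) · dθ/dt = (1/186) · dy/dt
dθ/dt = cos²(θ)/186 · 3 = 186/(186² + 56²) · 3
dθ/dt = 0.014789 rad/s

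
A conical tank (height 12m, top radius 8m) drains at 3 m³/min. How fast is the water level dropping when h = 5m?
27/(100π) ≈ 0.08594 m/min

r/h = 8/12, so r = (2/3)h
V = (1/3)πr²h = (1/3)π((2/3)h)²h = (4/27)πh³
dV/dh = (4/9)πh²
dh/dt = (dV/dt)/(dV/dh) = -3/((4/9)π·5²) = -27/(100π) m/min
The level is dropping at 27/(100π) ≈ 0.08594 m/min.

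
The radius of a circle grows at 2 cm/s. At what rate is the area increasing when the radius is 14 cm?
56π cm²/s

A = πr²
dA/dt = 2πr · dr/dt = 2π(14)(2) = 56π cm²/s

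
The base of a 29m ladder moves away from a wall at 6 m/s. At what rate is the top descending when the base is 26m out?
52√165/55 ≈ 12.14 m/s

x² + y² = 29²
2x·dx/dt + 2y·dy/dt = 0
dy/dt = -x/y · dx/dt = -26/√165 · 6 = -52√165/55 m/s
The top is descending at 52√165/55 ≈ 12.14 m/s.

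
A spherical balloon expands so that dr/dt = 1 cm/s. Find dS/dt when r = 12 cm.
96π cm²/s

S = 4πr²
dS/dt = dS/dr · dr/dt = 8πr · 1
At r = 12: dS/dt = 96π cm²/s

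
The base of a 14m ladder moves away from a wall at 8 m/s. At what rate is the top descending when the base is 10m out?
10√6/3 ≈ 8.165 m/s

x² + y² = 14²
2x·dx/dt + 2y·dy/dt = 0
dy/dt = -x/y · dx/dt = -10/(4√6) · 8 = -10√6/3 m/s
The top is descending at 10√6/3 ≈ 8.165 m/s.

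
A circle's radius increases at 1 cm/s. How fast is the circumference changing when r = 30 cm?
2π cm/s

C = 2πr
dC/dt = 2π · dr/dt = 2π · 1 = 2π cm/s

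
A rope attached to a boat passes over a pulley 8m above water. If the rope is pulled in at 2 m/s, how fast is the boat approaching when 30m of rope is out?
30√209/209 ≈ 2.075 m/s

rope² = x² + 8²
x = √(30² - 8²) = 2√209
dx/dt = (rope/x) · d(rope)/dt = (30/(2√209)) · (-2) = -30√209/209 m/s
The boat approaches at 30√209/209 ≈ 2.075 m/s.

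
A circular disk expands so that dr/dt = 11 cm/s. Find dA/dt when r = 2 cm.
44π cm²/s

A = πr²
dA/dt = 2πr · dr/dt = 2π(2)(11) = 44π cm²/s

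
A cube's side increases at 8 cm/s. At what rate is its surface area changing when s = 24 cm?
2304 cm²/s

A = 6s²
dA/dt = 12s · ds/dt = 12·24·8 = 2304 cm²/s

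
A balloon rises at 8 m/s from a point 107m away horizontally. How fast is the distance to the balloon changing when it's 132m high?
1056√28873/28873 ≈ 6.215 m/s

z² = 107² + y²
z = √(107² + 132²) = √28873
dz/dt = y/z · dy/dt = 132/√28873 · 8 = 1056√28873/28873 ≈ 6.215 m/s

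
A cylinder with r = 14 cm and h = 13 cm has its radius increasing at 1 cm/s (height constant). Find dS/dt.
82π cm²/s

S = 2πrh + 2πr² (lateral + bases)
dS/dt = (2πh + 4πr)·dr/dt = (2π·13 + 4π·14)·1
= 82π cm²/s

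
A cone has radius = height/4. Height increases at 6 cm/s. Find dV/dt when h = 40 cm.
600π cm³/s

V = (1/3)π(h/4)²h = πh³/48
dV/dt = πh²/16 · 6
At h = 40: dV/dt = 600π cm³/s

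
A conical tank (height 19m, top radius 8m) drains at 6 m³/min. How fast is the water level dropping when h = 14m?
1083/(6272π) ≈ 0.05496 m/min

r/h = 8/19, so r = (8/19)h
V = (1/3)πr²h = (1/3)π((8/19)h)²h = (64/1083)πh³
dV/dh = (64/361)πh²
dh/dt = (dV/dt)/(dV/dh) = -6/((64/361)π·14²) = -1083/(6272π) m/min
The level is dropping at 1083/(6272π) ≈ 0.05496 m/min.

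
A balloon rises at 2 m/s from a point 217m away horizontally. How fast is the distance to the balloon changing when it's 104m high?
208√57905/57905 ≈ 0.8644 m/s

z² = 217² + y²
z = √(217² + 104²) = √57905
dz/dt = y/z · dy/dt = 104/√57905 · 2 = 208√57905/57905 ≈ 0.8644 m/s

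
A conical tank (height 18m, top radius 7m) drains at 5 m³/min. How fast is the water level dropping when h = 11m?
1620/(5929π) ≈ 0.08697 m/min

r/h = 7/18, so r = (7/18)h
V = (1/3)πr²h = (1/3)π((7/18)h)²h = (49/972)πh³
dV/dh = (49/324)πh²
dh/dt = (dV/dt)/(dV/dh) = -5/((49/324)π·11²) = -1620/(5929π) m/min
The level is dropping at 1620/(5929π) ≈ 0.08697 m/min.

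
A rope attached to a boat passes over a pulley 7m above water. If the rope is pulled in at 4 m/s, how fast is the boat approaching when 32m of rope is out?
128√39/195 ≈ 4.099 m/s

rope² = x² + 7²
x = √(32² - 7²) = 5√39
dx/dt = (rope/x) · d(rope)/dt = (32/(5√39)) · (-4) = -128√39/195 m/s
The boat approaches at 128√39/195 ≈ 4.099 m/s.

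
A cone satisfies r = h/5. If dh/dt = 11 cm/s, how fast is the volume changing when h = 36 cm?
14256π/25 cm³/s

V = (1/3)π(h/5)²h = πh³/75
dV/dt = πh²/25 · 11
At h = 36: dV/dt = 14256π/25 cm³/s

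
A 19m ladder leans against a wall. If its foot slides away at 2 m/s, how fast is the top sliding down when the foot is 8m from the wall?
16√33/99 ≈ 0.9284 m/s

x² + y² = 19²
2x·dx/dt + 2y·dy/dt = 0
dy/dt = -x/y · dx/dt = -8/(3√33) · 2 = -16√33/99 m/s
The top is descending at 16√33/99 ≈ 0.9284 m/s.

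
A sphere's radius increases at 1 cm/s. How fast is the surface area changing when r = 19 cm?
152π cm²/s

S = 4πr²
dS/dt = dS/dr · dr/dt = 8πr · 1
At r = 19: dS/dt = 152π cm²/s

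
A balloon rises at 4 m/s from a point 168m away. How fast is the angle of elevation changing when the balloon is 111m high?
0.016574 rad/s

tan(θ) = y/168
sec²(θ) · dθ/dt = (1/168) · dy/dt
dθ/dt = cos²(θ)/168 · 4 = 168/(168² + 111²) · 4
dθ/dt = 0.016574 rad/s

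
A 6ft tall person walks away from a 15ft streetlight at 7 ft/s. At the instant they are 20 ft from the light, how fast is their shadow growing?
14/3 ft/s

By similar triangles: 15/(x+s) = 6/s
Solving: s = 6x/9
ds/dt = 6/9 · dx/dt = 2/3 · 7 = 14/3 ft/s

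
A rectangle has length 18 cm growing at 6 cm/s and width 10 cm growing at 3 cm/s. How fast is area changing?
114 cm²/s

A = lw
dA/dt = w·dl/dt + l·dw/dt = 10·6 + 18·3 = 114 cm²/s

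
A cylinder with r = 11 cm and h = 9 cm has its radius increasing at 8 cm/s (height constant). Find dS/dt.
496π cm²/s

S = 2πrh + 2πr² (lateral + bases)
dS/dt = (2πh + 4πr)·dr/dt = (2π·9 + 4π·11)·8
= 496π cm²/s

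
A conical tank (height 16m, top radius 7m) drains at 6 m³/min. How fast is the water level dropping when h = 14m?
384/(2401π) ≈ 0.05091 m/min

r/h = 7/16, so r = (7/16)h
V = (1/3)πr²h = (1/3)π((7/16)h)²h = (49/768)πh³
dV/dh = (49/256)πh²
dh/dt = (dV/dt)/(dV/dh) = -6/((49/256)π·14²) = -384/(2401π) m/min
The level is dropping at 384/(2401π) ≈ 0.05091 m/min.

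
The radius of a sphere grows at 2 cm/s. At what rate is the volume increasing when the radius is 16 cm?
2048π cm³/s

V = (4/3)πr³
dV/dt = dV/dr · dr/dt = 4πr² · 2
At r = 16: dV/dt = 2048π cm³/s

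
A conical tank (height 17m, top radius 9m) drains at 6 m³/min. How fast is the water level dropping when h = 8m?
289/(864π) ≈ 0.1065 m/min

r/h = 9/17, so r = (9/17)h
V = (1/3)πr²h = (1/3)π((9/17)h)²h = (27/289)πh³
dV/dh = (81/289)πh²
dh/dt = (dV/dt)/(dV/dh) = -6/((81/289)π·8²) = -289/(864π) m/min
The level is dropping at 289/(864π) ≈ 0.1065 m/min.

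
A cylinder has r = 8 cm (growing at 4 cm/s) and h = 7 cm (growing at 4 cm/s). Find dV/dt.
704π cm³/s

V = πr²h
dV/dt = 2πrh·dr/dt + πr²·dh/dt
= 2π(8)(7)(4) + π(8)²(4)
= 704π cm³/s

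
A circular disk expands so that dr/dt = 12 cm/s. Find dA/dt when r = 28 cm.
672π cm²/s

A = πr²
dA/dt = 2πr · dr/dt = 2π(28)(12) = 672π cm²/s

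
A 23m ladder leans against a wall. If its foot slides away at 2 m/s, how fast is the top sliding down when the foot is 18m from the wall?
36√205/205 ≈ 2.514 m/s

x² + y² = 23²
2x·dx/dt + 2y·dy/dt = 0
dy/dt = -x/y · dx/dt = -18/√205 · 2 = -36√205/205 m/s
The top is descending at 36√205/205 ≈ 2.514 m/s.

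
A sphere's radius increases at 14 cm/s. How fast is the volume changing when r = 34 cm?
64736π cm³/s

V = (4/3)πr³
dV/dt = dV/dr · dr/dt = 4πr² · 14
At r = 34: dV/dt = 64736π cm³/s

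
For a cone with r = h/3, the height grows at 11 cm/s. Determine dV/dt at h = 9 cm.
99π cm³/s

V = (1/3)π(h/3)²h = πh³/27
dV/dt = πh²/9 · 11
At h = 9: dV/dt = 99π cm³/s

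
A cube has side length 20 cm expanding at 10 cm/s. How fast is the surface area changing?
2400 cm²/s

A = 6s²
dA/dt = 12s · ds/dt = 12·20·10 = 2400 cm²/s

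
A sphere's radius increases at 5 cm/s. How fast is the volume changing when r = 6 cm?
720π cm³/s

V = (4/3)πr³
dV/dt = dV/dr · dr/dt = 4πr² · 5
At r = 6: dV/dt = 720π cm³/s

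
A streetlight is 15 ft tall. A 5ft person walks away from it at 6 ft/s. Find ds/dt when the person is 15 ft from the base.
3 ft/s

By similar triangles: 15/(x+s) = 5/s
Solving: s = 5x/10
ds/dt = 5/10 · dx/dt = 1/2 · 6 = 3 ft/s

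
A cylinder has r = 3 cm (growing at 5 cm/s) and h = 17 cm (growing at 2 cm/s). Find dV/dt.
528π cm³/s

V = πr²h
dV/dt = 2πrh·dr/dt + πr²·dh/dt
= 2π(3)(17)(5) + π(3)²(2)
= 528π cm³/s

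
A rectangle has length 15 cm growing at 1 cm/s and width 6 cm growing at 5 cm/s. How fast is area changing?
81 cm²/s

A = lw
dA/dt = w·dl/dt + l·dw/dt = 6·1 + 15·5 = 81 cm²/s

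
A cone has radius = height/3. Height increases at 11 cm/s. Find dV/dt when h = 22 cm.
5324π/9 cm³/s

V = (1/3)π(h/3)²h = πh³/27
dV/dt = πh²/9 · 11
At h = 22: dV/dt = 5324π/9 cm³/s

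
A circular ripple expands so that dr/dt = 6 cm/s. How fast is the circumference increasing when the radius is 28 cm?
12π cm/s

C = 2πr
dC/dt = 2π · dr/dt = 2π · 6 = 12π cm/s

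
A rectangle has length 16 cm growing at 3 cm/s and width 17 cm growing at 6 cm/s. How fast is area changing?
147 cm²/s

A = lw
dA/dt = w·dl/dt + l·dw/dt = 17·3 + 16·6 = 147 cm²/s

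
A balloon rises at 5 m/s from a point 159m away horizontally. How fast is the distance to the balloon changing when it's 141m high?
235√5018/5018 ≈ 3.317 m/s

z² = 159² + y²
z = √(159² + 141²) = 3√5018
dz/dt = y/z · dy/dt = 141/(3√5018) · 5 = 235√5018/5018 ≈ 3.317 m/s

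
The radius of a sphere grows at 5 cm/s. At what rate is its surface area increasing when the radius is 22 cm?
880π cm²/s

S = 4πr²
dS/dt = dS/dr · dr/dt = 8πr · 5
At r = 22: dS/dt = 880π cm²/s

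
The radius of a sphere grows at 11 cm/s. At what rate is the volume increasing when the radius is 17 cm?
12716π cm³/s

V = (4/3)πr³
dV/dt = dV/dr · dr/dt = 4πr² · 11
At r = 17: dV/dt = 12716π cm³/s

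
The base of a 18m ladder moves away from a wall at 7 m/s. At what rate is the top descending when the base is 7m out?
49√11/55 ≈ 2.955 m/s

x² + y² = 18²
2x·dx/dt + 2y·dy/dt = 0
dy/dt = -x/y · dx/dt = -7/(5√11) · 7 = -49√11/55 m/s
The top is descending at 49√11/55 ≈ 2.955 m/s.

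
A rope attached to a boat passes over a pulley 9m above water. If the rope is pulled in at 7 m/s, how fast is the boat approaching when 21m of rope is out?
49√10/20 ≈ 7.748 m/s

rope² = x² + 9²
x = √(21² - 9²) = 6√10
dx/dt = (rope/x) · d(rope)/dt = (21/(6√10)) · (-7) = -49√10/20 m/s
The boat approaches at 49√10/20 ≈ 7.748 m/s.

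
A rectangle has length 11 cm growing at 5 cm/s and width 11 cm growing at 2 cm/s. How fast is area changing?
77 cm²/s

A = lw
dA/dt = w·dl/dt + l·dw/dt = 11·5 + 11·2 = 77 cm²/s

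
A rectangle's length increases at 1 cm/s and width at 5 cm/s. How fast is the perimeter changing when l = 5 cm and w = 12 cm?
12 cm/s

P = 2(l + w)
dP/dt = 2(dl/dt + dw/dt) = 2(1 + 5) = 12 cm/s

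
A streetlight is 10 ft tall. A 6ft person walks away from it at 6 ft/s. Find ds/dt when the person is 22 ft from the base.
9 ft/s

By similar triangles: 10/(x+s) = 6/s
Solving: s = 6x/4
ds/dt = 6/4 · dx/dt = 3/2 · 6 = 9 ft/s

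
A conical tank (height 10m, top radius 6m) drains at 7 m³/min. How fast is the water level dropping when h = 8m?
175/(576π) ≈ 0.09671 m/min

r/h = 6/10, so r = (3/5)h
V = (1/3)πr²h = (1/3)π((3/5)h)²h = (3/25)πh³
dV/dh = (9/25)πh²
dh/dt = (dV/dt)/(dV/dh) = -7/((9/25)π·8²) = -175/(576π) m/min
The level is dropping at 175/(576π) ≈ 0.09671 m/min.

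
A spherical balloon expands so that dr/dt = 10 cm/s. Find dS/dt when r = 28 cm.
2240π cm²/s

S = 4πr²
dS/dt = dS/dr · dr/dt = 8πr · 10
At r = 28: dS/dt = 2240π cm²/s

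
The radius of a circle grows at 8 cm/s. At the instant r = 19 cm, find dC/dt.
16π cm/s

C = 2πr
dC/dt = 2π · dr/dt = 2π · 8 = 16π cm/s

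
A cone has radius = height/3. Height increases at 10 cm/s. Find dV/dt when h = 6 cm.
40π cm³/s

V = (1/3)π(h/3)²h = πh³/27
dV/dt = πh²/9 · 10
At h = 6: dV/dt = 40π cm³/s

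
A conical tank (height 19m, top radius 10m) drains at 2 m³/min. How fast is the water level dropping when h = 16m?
361/(12800π) ≈ 0.008977 m/min

r/h = 10/19, so r = (10/19)h
V = (1/3)πr²h = (1/3)π((10/19)h)²h = (100/1083)πh³
dV/dh = (100/361)πh²
dh/dt = (dV/dt)/(dV/dh) = -2/((100/361)π·16²) = -361/(12800π) m/min
The level is dropping at 361/(12800π) ≈ 0.008977 m/min.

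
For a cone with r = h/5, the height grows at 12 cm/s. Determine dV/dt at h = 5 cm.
12π cm³/s

V = (1/3)π(h/5)²h = πh³/75
dV/dt = πh²/25 · 12
At h = 5: dV/dt = 12π cm³/s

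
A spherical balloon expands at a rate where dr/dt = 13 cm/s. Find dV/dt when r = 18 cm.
16848π cm³/s

V = (4/3)πr³
dV/dt = dV/dr · dr/dt = 4πr² · 13
At r = 18: dV/dt = 16848π cm³/s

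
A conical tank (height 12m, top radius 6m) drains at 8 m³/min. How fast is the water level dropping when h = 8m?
1/(2π) ≈ 0.1592 m/min

r/h = 6/12, so r = (1/2)h
V = (1/3)πr²h = (1/3)π((1/2)h)²h = (1/12)πh³
dV/dh = (1/4)πh²
dh/dt = (dV/dt)/(dV/dh) = -8/((1/4)π·8²) = -1/(2π) m/min
The level is dropping at 1/(2π) ≈ 0.1592 m/min.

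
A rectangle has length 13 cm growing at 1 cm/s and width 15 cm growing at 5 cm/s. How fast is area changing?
80 cm²/s

A = lw
dA/dt = w·dl/dt + l·dw/dt = 15·1 + 13·5 = 80 cm²/s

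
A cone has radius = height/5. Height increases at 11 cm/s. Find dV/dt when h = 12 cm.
1584π/25 cm³/s

V = (1/3)π(h/5)²h = πh³/75
dV/dt = πh²/25 · 11
At h = 12: dV/dt = 1584π/25 cm³/s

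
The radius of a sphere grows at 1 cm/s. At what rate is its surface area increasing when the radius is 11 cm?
88π cm²/s

S = 4πr²
dS/dt = dS/dr · dr/dt = 8πr · 1
At r = 11: dS/dt = 88π cm²/s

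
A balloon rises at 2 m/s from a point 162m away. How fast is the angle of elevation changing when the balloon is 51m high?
0.011232 rad/s

tan(θ) = y/162
sec²(θ) · dθ/dt = (1/162) · dy/dt
dθ/dt = cos²(θ)/162 · 2 = 162/(162² + 51²) · 2
dθ/dt = 0.011232 rad/s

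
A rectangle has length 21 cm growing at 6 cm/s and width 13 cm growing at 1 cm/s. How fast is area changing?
99 cm²/s

A = lw
dA/dt = w·dl/dt + l·dw/dt = 13·6 + 21·1 = 99 cm²/s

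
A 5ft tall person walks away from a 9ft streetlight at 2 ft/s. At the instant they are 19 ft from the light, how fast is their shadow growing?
5/2 ft/s

By similar triangles: 9/(x+s) = 5/s
Solving: s = 5x/4
ds/dt = 5/4 · dx/dt = 5/4 · 2 = 5/2 ft/s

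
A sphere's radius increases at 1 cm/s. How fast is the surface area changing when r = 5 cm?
40π cm²/s

S = 4πr²
dS/dt = dS/dr · dr/dt = 8πr · 1
At r = 5: dS/dt = 40π cm²/s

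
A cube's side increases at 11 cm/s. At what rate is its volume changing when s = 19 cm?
11913 cm³/s

V = s³
dV/dt = 3s² · ds/dt = 3·19²·11 = 11913 cm³/s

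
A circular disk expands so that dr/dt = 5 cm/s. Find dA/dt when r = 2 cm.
20π cm²/s

A = πr²
dA/dt = 2πr · dr/dt = 2π(2)(5) = 20π cm²/s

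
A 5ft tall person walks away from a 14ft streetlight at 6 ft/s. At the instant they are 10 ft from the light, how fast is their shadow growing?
10/3 ft/s

By similar triangles: 14/(x+s) = 5/s
Solving: s = 5x/9
ds/dt = 5/9 · dx/dt = 5/9 · 6 = 10/3 ft/s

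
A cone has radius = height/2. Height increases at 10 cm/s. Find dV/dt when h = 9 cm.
405π/2 cm³/s

V = (1/3)π(h/2)²h = πh³/12
dV/dt = πh²/4 · 10
At h = 9: dV/dt = 405π/2 cm³/s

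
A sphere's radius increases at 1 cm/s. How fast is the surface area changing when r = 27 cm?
216π cm²/s

S = 4πr²
dS/dt = dS/dr · dr/dt = 8πr · 1
At r = 27: dS/dt = 216π cm²/s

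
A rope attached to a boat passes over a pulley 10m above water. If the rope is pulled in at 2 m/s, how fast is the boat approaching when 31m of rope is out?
62√861/861 ≈ 2.113 m/s

rope² = x² + 10²
x = √(31² - 10²) = √861
dx/dt = (rope/x) · d(rope)/dt = (31/√861) · (-2) = -62√861/861 m/s
The boat approaches at 62√861/861 ≈ 2.113 m/s.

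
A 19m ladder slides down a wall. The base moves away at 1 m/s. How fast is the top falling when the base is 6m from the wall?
6√13/65 ≈ 0.3328 m/s

x² + y² = 19²
2x·dx/dt + 2y·dy/dt = 0
dy/dt = -x/y · dx/dt = -6/(5√13) · 1 = -6√13/65 m/s
The top is descending at 6√13/65 ≈ 0.3328 m/s.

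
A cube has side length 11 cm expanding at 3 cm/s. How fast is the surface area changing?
396 cm²/s

A = 6s²
dA/dt = 12s · ds/dt = 12·11·3 = 396 cm²/s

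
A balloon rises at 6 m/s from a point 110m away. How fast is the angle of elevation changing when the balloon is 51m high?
0.044895 rad/s

tan(θ) = y/110
sec²(θ) · dθ/dt = (1/110) · dy/dt
dθ/dt = cos²(θ)/110 · 6 = 110/(110² + 51²) · 6
dθ/dt = 0.044895 rad/s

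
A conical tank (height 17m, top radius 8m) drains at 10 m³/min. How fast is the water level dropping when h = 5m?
289/(160π) ≈ 0.5749 m/min

r/h = 8/17, so r = (8/17)h
V = (1/3)πr²h = (1/3)π((8/17)h)²h = (64/867)πh³
dV/dh = (64/289)πh²
dh/dt = (dV/dt)/(dV/dh) = -10/((64/289)π·5²) = -289/(160π) m/min
The level is dropping at 289/(160π) ≈ 0.5749 m/min.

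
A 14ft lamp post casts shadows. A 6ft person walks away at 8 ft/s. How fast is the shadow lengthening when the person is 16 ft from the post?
6 ft/s

By similar triangles: 14/(x+s) = 6/s
Solving: s = 6x/8
ds/dt = 6/8 · dx/dt = 3/4 · 8 = 6 ft/s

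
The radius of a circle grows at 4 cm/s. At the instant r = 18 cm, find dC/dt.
8π cm/s

C = 2πr
dC/dt = 2π · dr/dt = 2π · 4 = 8π cm/s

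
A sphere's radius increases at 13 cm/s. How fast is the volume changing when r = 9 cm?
4212π cm³/s

V = (4/3)πr³
dV/dt = dV/dr · dr/dt = 4πr² · 13
At r = 9: dV/dt = 4212π cm³/s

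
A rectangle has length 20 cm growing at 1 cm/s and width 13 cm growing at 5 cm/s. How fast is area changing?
113 cm²/s

A = lw
dA/dt = w·dl/dt + l·dw/dt = 13·1 + 20·5 = 113 cm²/s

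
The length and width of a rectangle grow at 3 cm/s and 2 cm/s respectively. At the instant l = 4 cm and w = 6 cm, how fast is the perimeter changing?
10 cm/s

P = 2(l + w)
dP/dt = 2(dl/dt + dw/dt) = 2(3 + 2) = 10 cm/s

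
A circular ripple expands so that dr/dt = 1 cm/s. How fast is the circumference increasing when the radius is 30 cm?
2π cm/s

C = 2πr
dC/dt = 2π · dr/dt = 2π · 1 = 2π cm/s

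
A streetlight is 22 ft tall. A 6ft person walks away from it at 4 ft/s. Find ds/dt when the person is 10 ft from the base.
3/2 ft/s

By similar triangles: 22/(x+s) = 6/s
Solving: s = 6x/16
ds/dt = 6/16 · dx/dt = 3/8 · 4 = 3/2 ft/s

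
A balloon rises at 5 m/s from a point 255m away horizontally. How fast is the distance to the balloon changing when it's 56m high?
280√68161/68161 ≈ 1.072 m/s

z² = 255² + y²
z = √(255² + 56²) = √68161
dz/dt = y/z · dy/dt = 56/√68161 · 5 = 280√68161/68161 ≈ 1.072 m/s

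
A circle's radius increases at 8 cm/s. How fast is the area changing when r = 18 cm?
288π cm²/s

A = πr²
dA/dt = 2πr · dr/dt = 2π(18)(8) = 288π cm²/s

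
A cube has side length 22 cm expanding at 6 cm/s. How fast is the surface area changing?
1584 cm²/s

A = 6s²
dA/dt = 12s · ds/dt = 12·22·6 = 1584 cm²/s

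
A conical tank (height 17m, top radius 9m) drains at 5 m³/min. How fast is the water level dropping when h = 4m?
1445/(1296π) ≈ 0.3549 m/min

r/h = 9/17, so r = (9/17)h
V = (1/3)πr²h = (1/3)π((9/17)h)²h = (27/289)πh³
dV/dh = (81/289)πh²
dh/dt = (dV/dt)/(dV/dh) = -5/((81/289)π·4²) = -1445/(1296π) m/min
The level is dropping at 1445/(1296π) ≈ 0.3549 m/min.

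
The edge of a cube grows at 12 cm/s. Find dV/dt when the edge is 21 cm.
15876 cm³/s

V = s³
dV/dt = 3s² · ds/dt = 3·21²·12 = 15876 cm³/s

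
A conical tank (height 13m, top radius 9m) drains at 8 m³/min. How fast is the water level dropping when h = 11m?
1352/(9801π) ≈ 0.04391 m/min

r/h = 9/13, so r = (9/13)h
V = (1/3)πr²h = (1/3)π((9/13)h)²h = (27/169)πh³
dV/dh = (81/169)πh²
dh/dt = (dV/dt)/(dV/dh) = -8/((81/169)π·11²) = -1352/(9801π) m/min
The level is dropping at 1352/(9801π) ≈ 0.04391 m/min.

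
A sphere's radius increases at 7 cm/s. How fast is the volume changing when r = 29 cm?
23548π cm³/s

V = (4/3)πr³
dV/dt = dV/dr · dr/dt = 4πr² · 7
At r = 29: dV/dt = 23548π cm³/s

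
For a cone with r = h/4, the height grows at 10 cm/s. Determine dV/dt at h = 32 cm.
640π cm³/s

V = (1/3)π(h/4)²h = πh³/48
dV/dt = πh²/16 · 10
At h = 32: dV/dt = 640π cm³/s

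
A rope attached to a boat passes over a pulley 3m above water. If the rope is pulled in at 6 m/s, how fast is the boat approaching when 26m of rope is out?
156√667/667 ≈ 6.04 m/s

rope² = x² + 3²
x = √(26² - 3²) = √667
dx/dt = (rope/x) · d(rope)/dt = (26/√667) · (-6) = -156√667/667 m/s
The boat approaches at 156√667/667 ≈ 6.04 m/s.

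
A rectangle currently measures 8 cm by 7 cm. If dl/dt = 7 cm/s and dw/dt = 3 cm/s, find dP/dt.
20 cm/s

P = 2(l + w)
dP/dt = 2(dl/dt + dw/dt) = 2(7 + 3) = 20 cm/s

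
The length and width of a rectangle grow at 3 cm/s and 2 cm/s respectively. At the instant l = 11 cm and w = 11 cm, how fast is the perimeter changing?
10 cm/s

P = 2(l + w)
dP/dt = 2(dl/dt + dw/dt) = 2(3 + 2) = 10 cm/s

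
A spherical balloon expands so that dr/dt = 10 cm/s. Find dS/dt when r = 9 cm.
720π cm²/s

S = 4πr²
dS/dt = dS/dr · dr/dt = 8πr · 10
At r = 9: dS/dt = 720π cm²/s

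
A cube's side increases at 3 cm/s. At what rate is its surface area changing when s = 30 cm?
1080 cm²/s

A = 6s²
dA/dt = 12s · ds/dt = 12·30·3 = 1080 cm²/s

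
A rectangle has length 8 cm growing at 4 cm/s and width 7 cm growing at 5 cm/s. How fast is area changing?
68 cm²/s

A = lw
dA/dt = w·dl/dt + l·dw/dt = 7·4 + 8·5 = 68 cm²/s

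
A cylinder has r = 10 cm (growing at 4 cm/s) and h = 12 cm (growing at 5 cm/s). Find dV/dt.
1460π cm³/s

V = πr²h
dV/dt = 2πrh·dr/dt + πr²·dh/dt
= 2π(10)(12)(4) + π(10)²(5)
= 1460π cm³/s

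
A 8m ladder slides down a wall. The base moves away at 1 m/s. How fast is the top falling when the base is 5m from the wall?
5√39/39 ≈ 0.8006 m/s

x² + y² = 8²
2x·dx/dt + 2y·dy/dt = 0
dy/dt = -x/y · dx/dt = -5/√39 · 1 = -5√39/39 m/s
The top is descending at 5√39/39 ≈ 0.8006 m/s.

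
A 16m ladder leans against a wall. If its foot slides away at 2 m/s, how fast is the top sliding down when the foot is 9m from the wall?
18√7/35 ≈ 1.361 m/s

x² + y² = 16²
2x·dx/dt + 2y·dy/dt = 0
dy/dt = -x/y · dx/dt = -9/(5√7) · 2 = -18√7/35 m/s
The top is descending at 18√7/35 ≈ 1.361 m/s.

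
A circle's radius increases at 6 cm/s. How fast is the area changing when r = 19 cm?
228π cm²/s

A = πr²
dA/dt = 2πr · dr/dt = 2π(19)(6) = 228π cm²/s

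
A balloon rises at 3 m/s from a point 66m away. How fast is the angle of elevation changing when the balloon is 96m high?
0.014589 rad/s

tan(θ) = y/66
sec²(θ) · dθ/dt = (1/66) · dy/dt
dθ/dt = cos²(θ)/66 · 3 = 66/(66² + 96²) · 3
dθ/dt = 0.014589 rad/s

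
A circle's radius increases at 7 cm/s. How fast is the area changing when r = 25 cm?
350π cm²/s

A = πr²
dA/dt = 2πr · dr/dt = 2π(25)(7) = 350π cm²/s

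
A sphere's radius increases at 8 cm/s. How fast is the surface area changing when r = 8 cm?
512π cm²/s

S = 4πr²
dS/dt = dS/dr · dr/dt = 8πr · 8
At r = 8: dS/dt = 512π cm²/s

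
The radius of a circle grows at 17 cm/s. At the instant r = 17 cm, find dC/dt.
34π cm/s

C = 2πr
dC/dt = 2π · dr/dt = 2π · 17 = 34π cm/s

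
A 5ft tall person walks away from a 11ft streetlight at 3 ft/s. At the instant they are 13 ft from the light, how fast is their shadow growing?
5/2 ft/s

By similar triangles: 11/(x+s) = 5/s
Solving: s = 5x/6
ds/dt = 5/6 · dx/dt = 5/6 · 3 = 5/2 ft/s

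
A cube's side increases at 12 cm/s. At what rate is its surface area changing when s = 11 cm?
1584 cm²/s

A = 6s²
dA/dt = 12s · ds/dt = 12·11·12 = 1584 cm²/s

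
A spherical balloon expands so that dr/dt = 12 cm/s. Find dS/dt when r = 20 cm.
1920π cm²/s

S = 4πr²
dS/dt = dS/dr · dr/dt = 8πr · 12
At r = 20: dS/dt = 1920π cm²/s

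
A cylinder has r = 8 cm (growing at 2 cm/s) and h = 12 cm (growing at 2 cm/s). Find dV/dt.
512π cm³/s

V = πr²h
dV/dt = 2πrh·dr/dt + πr²·dh/dt
= 2π(8)(12)(2) + π(8)²(2)
= 512π cm³/s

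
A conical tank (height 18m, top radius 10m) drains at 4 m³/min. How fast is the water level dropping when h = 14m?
81/(1225π) ≈ 0.02105 m/min

r/h = 10/18, so r = (5/9)h
V = (1/3)πr²h = (1/3)π((5/9)h)²h = (25/243)πh³
dV/dh = (25/81)πh²
dh/dt = (dV/dt)/(dV/dh) = -4/((25/81)π·14²) = -81/(1225π) m/min
The level is dropping at 81/(1225π) ≈ 0.02105 m/min.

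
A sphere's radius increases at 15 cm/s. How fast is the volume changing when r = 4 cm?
960π cm³/s

V = (4/3)πr³
dV/dt = dV/dr · dr/dt = 4πr² · 15
At r = 4: dV/dt = 960π cm³/s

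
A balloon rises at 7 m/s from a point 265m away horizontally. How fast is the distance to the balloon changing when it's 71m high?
497√75266/75266 ≈ 1.812 m/s

z² = 265² + y²
z = √(265² + 71²) = √75266
dz/dt = y/z · dy/dt = 71/√75266 · 7 = 497√75266/75266 ≈ 1.812 m/s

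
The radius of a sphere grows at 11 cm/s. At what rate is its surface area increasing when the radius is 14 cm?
1232π cm²/s

S = 4πr²
dS/dt = dS/dr · dr/dt = 8πr · 11
At r = 14: dS/dt = 1232π cm²/s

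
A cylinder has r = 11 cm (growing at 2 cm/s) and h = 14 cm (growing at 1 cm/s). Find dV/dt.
737π cm³/s

V = πr²h
dV/dt = 2πrh·dr/dt + πr²·dh/dt
= 2π(11)(14)(2) + π(11)²(1)
= 737π cm³/s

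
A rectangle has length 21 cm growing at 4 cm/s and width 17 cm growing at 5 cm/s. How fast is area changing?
173 cm²/s

A = lw
dA/dt = w·dl/dt + l·dw/dt = 17·4 + 21·5 = 173 cm²/s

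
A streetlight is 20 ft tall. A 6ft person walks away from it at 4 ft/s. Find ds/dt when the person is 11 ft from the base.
12/7 ft/s

By similar triangles: 20/(x+s) = 6/s
Solving: s = 6x/14
ds/dt = 6/14 · dx/dt = 3/7 · 4 = 12/7 ft/s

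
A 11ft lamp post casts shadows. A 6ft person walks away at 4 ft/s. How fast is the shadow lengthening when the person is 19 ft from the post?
24/5 ft/s

By similar triangles: 11/(x+s) = 6/s
Solving: s = 6x/5
ds/dt = 6/5 · dx/dt = 6/5 · 4 = 24/5 ft/s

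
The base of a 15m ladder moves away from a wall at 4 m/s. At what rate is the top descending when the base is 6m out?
8√21/21 ≈ 1.746 m/s

x² + y² = 15²
2x·dx/dt + 2y·dy/dt = 0
dy/dt = -x/y · dx/dt = -6/(3√21) · 4 = -8√21/21 m/s
The top is descending at 8√21/21 ≈ 1.746 m/s.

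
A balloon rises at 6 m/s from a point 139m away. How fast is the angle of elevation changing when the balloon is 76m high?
0.033231 rad/s

tan(θ) = y/139
sec²(θ) · dθ/dt = (1/139) · dy/dt
dθ/dt = cos²(θ)/139 · 6 = 139/(139² + 76²) · 6
dθ/dt = 0.033231 rad/s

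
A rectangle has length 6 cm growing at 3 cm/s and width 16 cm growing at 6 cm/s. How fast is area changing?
84 cm²/s

A = lw
dA/dt = w·dl/dt + l·dw/dt = 16·3 + 6·6 = 84 cm²/s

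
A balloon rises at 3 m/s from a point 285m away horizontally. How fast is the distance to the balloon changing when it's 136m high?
408√99721/99721 ≈ 1.292 m/s

z² = 285² + y²
z = √(285² + 136²) = √99721
dz/dt = y/z · dy/dt = 136/√99721 · 3 = 408√99721/99721 ≈ 1.292 m/s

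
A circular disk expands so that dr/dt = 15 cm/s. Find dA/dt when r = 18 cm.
540π cm²/s

A = πr²
dA/dt = 2πr · dr/dt = 2π(18)(15) = 540π cm²/s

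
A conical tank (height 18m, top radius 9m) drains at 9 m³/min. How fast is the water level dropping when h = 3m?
4/π ≈ 1.273 m/min

r/h = 9/18, so r = (1/2)h
V = (1/3)πr²h = (1/3)π((1/2)h)²h = (1/12)πh³
dV/dh = (1/4)πh²
dh/dt = (dV/dt)/(dV/dh) = -9/((1/4)π·3²) = -4/π m/min
The level is dropping at 4/π ≈ 1.273 m/min.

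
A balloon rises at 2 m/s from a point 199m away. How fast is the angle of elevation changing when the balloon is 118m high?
0.007436 rad/s

tan(θ) = y/199
sec²(θ) · dθ/dt = (1/199) · dy/dt
dθ/dt = cos²(θ)/199 · 2 = 199/(199² + 118²) · 2
dθ/dt = 0.007436 rad/s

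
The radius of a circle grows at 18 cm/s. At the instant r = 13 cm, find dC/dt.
36π cm/s

C = 2πr
dC/dt = 2π · dr/dt = 2π · 18 = 36π cm/s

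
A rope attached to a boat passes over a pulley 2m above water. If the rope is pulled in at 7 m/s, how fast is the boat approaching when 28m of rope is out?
98√195/195 ≈ 7.018 m/s

rope² = x² + 2²
x = √(28² - 2²) = 2√195
dx/dt = (rope/x) · d(rope)/dt = (28/(2√195)) · (-7) = -98√195/195 m/s
The boat approaches at 98√195/195 ≈ 7.018 m/s.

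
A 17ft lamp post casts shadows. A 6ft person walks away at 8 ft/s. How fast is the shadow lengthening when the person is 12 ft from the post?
48/11 ft/s

By similar triangles: 17/(x+s) = 6/s
Solving: s = 6x/11
ds/dt = 6/11 · dx/dt = 6/11 · 8 = 48/11 ft/s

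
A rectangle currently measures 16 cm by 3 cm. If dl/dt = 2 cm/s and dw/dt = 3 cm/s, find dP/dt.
10 cm/s

P = 2(l + w)
dP/dt = 2(dl/dt + dw/dt) = 2(2 + 3) = 10 cm/s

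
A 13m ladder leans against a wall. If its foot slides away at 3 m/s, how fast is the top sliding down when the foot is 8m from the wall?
8√105/35 ≈ 2.342 m/s

x² + y² = 13²
2x·dx/dt + 2y·dy/dt = 0
dy/dt = -x/y · dx/dt = -8/√105 · 3 = -8√105/35 m/s
The top is descending at 8√105/35 ≈ 2.342 m/s.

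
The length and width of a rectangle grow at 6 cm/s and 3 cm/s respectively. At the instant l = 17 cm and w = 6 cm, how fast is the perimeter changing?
18 cm/s

P = 2(l + w)
dP/dt = 2(dl/dt + dw/dt) = 2(6 + 3) = 18 cm/s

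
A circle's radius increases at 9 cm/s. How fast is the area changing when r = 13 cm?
234π cm²/s

A = πr²
dA/dt = 2πr · dr/dt = 2π(13)(9) = 234π cm²/s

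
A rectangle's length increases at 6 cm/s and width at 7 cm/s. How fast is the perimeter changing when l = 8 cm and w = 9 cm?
26 cm/s

P = 2(l + w)
dP/dt = 2(dl/dt + dw/dt) = 2(6 + 7) = 26 cm/s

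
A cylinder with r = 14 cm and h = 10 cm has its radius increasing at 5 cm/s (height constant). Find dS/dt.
380π cm²/s

S = 2πrh + 2πr² (lateral + bases)
dS/dt = (2πh + 4πr)·dr/dt = (2π·10 + 4π·14)·5
= 380π cm²/s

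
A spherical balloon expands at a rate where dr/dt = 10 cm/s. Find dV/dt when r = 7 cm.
1960π cm³/s

V = (4/3)πr³
dV/dt = dV/dr · dr/dt = 4πr² · 10
At r = 7: dV/dt = 1960π cm³/s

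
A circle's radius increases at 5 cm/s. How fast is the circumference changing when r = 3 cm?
10π cm/s

C = 2πr
dC/dt = 2π · dr/dt = 2π · 5 = 10π cm/s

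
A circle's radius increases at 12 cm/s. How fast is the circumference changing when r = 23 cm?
24π cm/s

C = 2πr
dC/dt = 2π · dr/dt = 2π · 12 = 24π cm/s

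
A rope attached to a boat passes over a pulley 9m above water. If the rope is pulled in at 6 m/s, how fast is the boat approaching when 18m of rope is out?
4√3 ≈ 6.928 m/s

rope² = x² + 9²
x = √(18² - 9²) = 9√3
dx/dt = (rope/x) · d(rope)/dt = (18/(9√3)) · (-6) = -4√3 m/s
The boat approaches at 4√3 ≈ 6.928 m/s.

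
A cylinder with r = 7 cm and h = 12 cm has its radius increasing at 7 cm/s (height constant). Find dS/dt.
364π cm²/s

S = 2πrh + 2πr² (lateral + bases)
dS/dt = (2πh + 4πr)·dr/dt = (2π·12 + 4π·7)·7
= 364π cm²/s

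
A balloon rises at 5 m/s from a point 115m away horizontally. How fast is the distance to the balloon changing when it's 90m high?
90√853/853 ≈ 3.082 m/s

z² = 115² + y²
z = √(115² + 90²) = 5√853
dz/dt = y/z · dy/dt = 90/(5√853) · 5 = 90√853/853 ≈ 3.082 m/s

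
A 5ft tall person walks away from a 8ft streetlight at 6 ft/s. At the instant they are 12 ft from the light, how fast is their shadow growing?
10 ft/s

By similar triangles: 8/(x+s) = 5/s
Solving: s = 5x/3
ds/dt = 5/3 · dx/dt = 5/3 · 6 = 10 ft/s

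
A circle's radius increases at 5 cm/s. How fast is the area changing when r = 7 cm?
70π cm²/s

A = πr²
dA/dt = 2πr · dr/dt = 2π(7)(5) = 70π cm²/s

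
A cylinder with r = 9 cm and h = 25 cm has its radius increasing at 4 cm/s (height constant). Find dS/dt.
344π cm²/s

S = 2πrh + 2πr² (lateral + bases)
dS/dt = (2πh + 4πr)·dr/dt = (2π·25 + 4π·9)·4
= 344π cm²/s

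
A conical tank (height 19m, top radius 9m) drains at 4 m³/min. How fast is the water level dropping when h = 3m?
1444/(729π) ≈ 0.6305 m/min

r/h = 9/19, so r = (9/19)h
V = (1/3)πr²h = (1/3)π((9/19)h)²h = (27/361)πh³
dV/dh = (81/361)πh²
dh/dt = (dV/dt)/(dV/dh) = -4/((81/361)π·3²) = -1444/(729π) m/min
The level is dropping at 1444/(729π) ≈ 0.6305 m/min.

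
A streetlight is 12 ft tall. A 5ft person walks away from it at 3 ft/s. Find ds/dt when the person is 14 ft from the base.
15/7 ft/s

By similar triangles: 12/(x+s) = 5/s
Solving: s = 5x/7
ds/dt = 5/7 · dx/dt = 5/7 · 3 = 15/7 ft/s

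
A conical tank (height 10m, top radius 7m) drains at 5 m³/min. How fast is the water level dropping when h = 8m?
125/(784π) ≈ 0.05075 m/min

r/h = 7/10, so r = (7/10)h
V = (1/3)πr²h = (1/3)π((7/10)h)²h = (49/300)πh³
dV/dh = (49/100)πh²
dh/dt = (dV/dt)/(dV/dh) = -5/((49/100)π·8²) = -125/(784π) m/min
The level is dropping at 125/(784π) ≈ 0.05075 m/min.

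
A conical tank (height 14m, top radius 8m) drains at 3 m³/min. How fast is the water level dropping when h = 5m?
147/(400π) ≈ 0.117 m/min

r/h = 8/14, so r = (4/7)h
V = (1/3)πr²h = (1/3)π((4/7)h)²h = (16/147)πh³
dV/dh = (16/49)πh²
dh/dt = (dV/dt)/(dV/dh) = -3/((16/49)π·5²) = -147/(400π) m/min
The level is dropping at 147/(400π) ≈ 0.117 m/min.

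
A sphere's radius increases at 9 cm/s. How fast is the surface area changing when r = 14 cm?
1008π cm²/s

S = 4πr²
dS/dt = dS/dr · dr/dt = 8πr · 9
At r = 14: dS/dt = 1008π cm²/s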